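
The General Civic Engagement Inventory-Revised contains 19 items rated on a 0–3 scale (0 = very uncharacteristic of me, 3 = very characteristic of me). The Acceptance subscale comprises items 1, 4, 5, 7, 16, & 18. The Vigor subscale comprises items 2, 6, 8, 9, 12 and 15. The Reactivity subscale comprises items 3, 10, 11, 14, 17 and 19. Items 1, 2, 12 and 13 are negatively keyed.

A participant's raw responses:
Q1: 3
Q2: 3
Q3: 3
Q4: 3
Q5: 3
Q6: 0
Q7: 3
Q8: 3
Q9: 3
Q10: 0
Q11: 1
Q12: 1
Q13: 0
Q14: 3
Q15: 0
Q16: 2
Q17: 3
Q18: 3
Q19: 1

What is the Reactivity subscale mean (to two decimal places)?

1.83

Reactivity items: 3, 10, 11, 14, 17, 19.
  item 3: 3
  item 10: 0
  item 11: 1
  item 14: 3
  item 17: 3
  item 19: 1
Sum = 3 + 0 + 1 + 3 + 3 + 1 = 11
Mean = 11 / 6 = 1.83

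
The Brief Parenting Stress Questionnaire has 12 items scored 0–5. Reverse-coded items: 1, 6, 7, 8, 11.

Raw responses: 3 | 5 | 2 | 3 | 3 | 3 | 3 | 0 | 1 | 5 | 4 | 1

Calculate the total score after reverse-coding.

Reverse-coded items (on a 0–5 scale, reversed = 5 − raw):
  item 1: 5 − 3 = 2
  item 6: 5 − 3 = 2
  item 7: 5 − 3 = 2
  item 8: 5 − 0 = 5
  item 11: 5 − 4 = 1
Scored items: 2, 5, 2, 3, 3, 2, 2, 5, 1, 5, 1, 1
Total = 2 + 5 + 2 + 3 + 3 + 2 + 2 + 5 + 1 + 5 + 1 + 1 = 32

32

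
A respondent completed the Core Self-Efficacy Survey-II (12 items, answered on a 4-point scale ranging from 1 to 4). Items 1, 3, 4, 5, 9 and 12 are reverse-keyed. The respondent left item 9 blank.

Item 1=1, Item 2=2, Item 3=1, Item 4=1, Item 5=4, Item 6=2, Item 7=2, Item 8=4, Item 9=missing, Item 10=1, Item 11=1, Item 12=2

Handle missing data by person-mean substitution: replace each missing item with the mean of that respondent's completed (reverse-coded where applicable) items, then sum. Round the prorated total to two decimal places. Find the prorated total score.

30.55

Reverse-coded (reverse-coded value = 5 − response):
  item 1: 5 − 1 = 4
  item 3: 5 − 1 = 4
  item 4: 5 − 1 = 4
  item 5: 5 − 4 = 1
  item 12: 5 − 2 = 3
Completed scored items (11 of 12): 4, 2, 4, 4, 1, 2, 2, 4, 1, 1, 3; sum = 28.
Person mean = 28 / 11 ≈ 2.5455
Prorated total = (28 / 11) × 12 = 30.55 (to 2 dp)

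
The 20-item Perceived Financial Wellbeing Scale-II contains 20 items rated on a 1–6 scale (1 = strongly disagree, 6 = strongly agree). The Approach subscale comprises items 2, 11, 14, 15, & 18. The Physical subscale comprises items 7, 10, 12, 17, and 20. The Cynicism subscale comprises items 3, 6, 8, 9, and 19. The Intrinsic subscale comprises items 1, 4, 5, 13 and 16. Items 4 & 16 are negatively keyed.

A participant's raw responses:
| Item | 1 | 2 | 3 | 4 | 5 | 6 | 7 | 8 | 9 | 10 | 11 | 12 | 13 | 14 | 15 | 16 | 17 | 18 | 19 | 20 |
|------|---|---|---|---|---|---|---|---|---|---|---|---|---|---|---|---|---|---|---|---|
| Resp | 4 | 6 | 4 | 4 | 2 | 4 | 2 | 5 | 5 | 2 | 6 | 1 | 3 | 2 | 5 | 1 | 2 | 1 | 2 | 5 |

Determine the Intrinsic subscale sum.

Intrinsic items: 1, 4, 5, 13, 16.
Of these, items 4 and 16 are negatively keyed; reversed = (1+6) − raw = 7 − raw.
  item 1: 4
  item 4: 7 − 4 = 3
  item 5: 2
  item 13: 3
  item 16: 7 − 1 = 6
Sum = 4 + 3 + 2 + 3 + 6 = 18

18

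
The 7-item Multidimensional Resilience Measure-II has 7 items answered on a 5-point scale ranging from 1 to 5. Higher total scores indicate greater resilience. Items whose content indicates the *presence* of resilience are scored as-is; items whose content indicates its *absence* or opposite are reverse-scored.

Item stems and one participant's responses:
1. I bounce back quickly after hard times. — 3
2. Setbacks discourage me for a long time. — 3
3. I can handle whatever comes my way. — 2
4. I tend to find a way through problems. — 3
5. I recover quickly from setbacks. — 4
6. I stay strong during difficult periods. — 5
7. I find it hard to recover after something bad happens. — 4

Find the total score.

22

Items 2, 7 describe the absence/opposite of resilience → reverse-score.
on a 1–5 scale, reversed = 6 − raw.
  item 1: 3
  item 2: 6 − 3 = 3
  item 3: 2
  item 4: 3
  item 5: 4
  item 6: 5
  item 7: 6 − 4 = 2
Total = 3 + 3 + 2 + 3 + 4 + 5 + 2 = 22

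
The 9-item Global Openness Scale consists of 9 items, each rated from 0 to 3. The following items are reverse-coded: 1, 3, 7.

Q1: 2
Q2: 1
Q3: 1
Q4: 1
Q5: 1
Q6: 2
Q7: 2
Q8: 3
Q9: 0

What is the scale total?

12

Raw sum = 13. Reverse-coded items: 1, 3, 7; their raw sum = 5.
Each reversal replaces raw with 3 − raw, changing the total by 3 − 2·raw per item.
Total = 13 + 3·3 − 2·5 = 13 + 9 − 10 = 12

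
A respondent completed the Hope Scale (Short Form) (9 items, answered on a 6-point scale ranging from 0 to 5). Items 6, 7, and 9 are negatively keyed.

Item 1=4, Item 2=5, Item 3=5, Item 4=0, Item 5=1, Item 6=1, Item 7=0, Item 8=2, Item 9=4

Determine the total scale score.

Reversing items 6, 7 and 9 with 5 − raw:
Total = 4 + 5 + 5 + 0 + 1 + (5−1) + (5−0) + 2 + (5−4)
      = 4 + 5 + 5 + 0 + 1 + 4 + 5 + 2 + 1 = 27

27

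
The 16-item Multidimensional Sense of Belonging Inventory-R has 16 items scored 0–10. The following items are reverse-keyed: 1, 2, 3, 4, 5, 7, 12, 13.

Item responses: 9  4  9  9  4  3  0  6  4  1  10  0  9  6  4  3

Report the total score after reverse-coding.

Apply reverse scoring (reversed = (0+10) − raw = 10 − raw):
  item 1: 10 − 9 = 1
  item 2: 10 − 4 = 6
  item 3: 10 − 9 = 1
  item 4: 10 − 9 = 1
  item 5: 10 − 4 = 6
  item 7: 10 − 0 = 10
  item 12: 10 − 0 = 10
  item 13: 10 − 9 = 1
Scored items: 1, 6, 1, 1, 6, 3, 10, 6, 4, 1, 10, 10, 1, 6, 4, 3
Total = 1 + 6 + 1 + 1 + 6 + 3 + 10 + 6 + 4 + 1 + 10 + 10 + 1 + 6 + 4 + 3 = 73

73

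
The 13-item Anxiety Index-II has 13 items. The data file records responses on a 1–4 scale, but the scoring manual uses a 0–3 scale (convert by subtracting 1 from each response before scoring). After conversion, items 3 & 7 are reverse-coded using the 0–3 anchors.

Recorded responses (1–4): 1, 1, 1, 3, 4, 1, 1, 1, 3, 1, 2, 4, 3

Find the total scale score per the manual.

Convert to 0–3: 0, 0, 0, 2, 3, 0, 0, 0, 2, 0, 1, 3, 2
Reverse-coded (reverse-coded value = 3 − response):
  item 3: 3 − 0 = 3
  item 7: 3 − 0 = 3
Scored: 0, 0, 3, 2, 3, 0, 3, 0, 2, 0, 1, 3, 2
Total = 19

19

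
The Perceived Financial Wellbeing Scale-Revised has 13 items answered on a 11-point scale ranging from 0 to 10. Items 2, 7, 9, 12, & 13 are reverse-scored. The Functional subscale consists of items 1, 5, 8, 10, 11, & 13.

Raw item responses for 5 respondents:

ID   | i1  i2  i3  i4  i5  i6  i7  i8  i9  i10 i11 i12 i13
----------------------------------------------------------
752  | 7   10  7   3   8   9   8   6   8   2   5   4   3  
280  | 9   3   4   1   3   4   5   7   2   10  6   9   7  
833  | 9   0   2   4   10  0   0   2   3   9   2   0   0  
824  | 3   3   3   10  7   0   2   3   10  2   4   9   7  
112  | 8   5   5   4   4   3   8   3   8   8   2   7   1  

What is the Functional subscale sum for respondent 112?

Respondent 112 raw: 8, 5, 5, 4, 4, 3, 8, 3, 8, 8, 2, 7, 1.
Functional items: 1, 5, 8, 10, 11, 13.
Reverse-coded (reversed = (0+10) − raw = 10 − raw):
  item 1: 8
  item 5: 4
  item 8: 3
  item 10: 8
  item 11: 2
  item 13: 10 − 1 = 9
Sum = 8 + 4 + 3 + 8 + 2 + 9 = 34

34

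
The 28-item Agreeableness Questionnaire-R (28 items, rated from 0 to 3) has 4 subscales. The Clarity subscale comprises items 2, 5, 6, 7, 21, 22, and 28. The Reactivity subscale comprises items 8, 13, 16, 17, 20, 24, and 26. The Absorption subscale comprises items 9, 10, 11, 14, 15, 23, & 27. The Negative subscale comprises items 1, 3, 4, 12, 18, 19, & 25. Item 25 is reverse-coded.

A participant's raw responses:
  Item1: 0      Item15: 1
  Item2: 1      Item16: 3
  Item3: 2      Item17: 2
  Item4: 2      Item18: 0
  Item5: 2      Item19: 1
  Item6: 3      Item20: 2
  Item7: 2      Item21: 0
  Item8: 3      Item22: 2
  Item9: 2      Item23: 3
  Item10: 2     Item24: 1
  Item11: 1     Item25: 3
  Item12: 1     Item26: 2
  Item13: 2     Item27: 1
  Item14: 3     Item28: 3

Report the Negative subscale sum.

6

Negative items: 1, 3, 4, 12, 18, 19, 25.
Of these, item 25 is reverse-coded; reversed = (0+3) − raw = 3 − raw.
  item 1: 0
  item 3: 2
  item 4: 2
  item 12: 1
  item 18: 0
  item 19: 1
  item 25: 3 − 3 = 0
Sum = 0 + 2 + 2 + 1 + 0 + 1 + 0 = 6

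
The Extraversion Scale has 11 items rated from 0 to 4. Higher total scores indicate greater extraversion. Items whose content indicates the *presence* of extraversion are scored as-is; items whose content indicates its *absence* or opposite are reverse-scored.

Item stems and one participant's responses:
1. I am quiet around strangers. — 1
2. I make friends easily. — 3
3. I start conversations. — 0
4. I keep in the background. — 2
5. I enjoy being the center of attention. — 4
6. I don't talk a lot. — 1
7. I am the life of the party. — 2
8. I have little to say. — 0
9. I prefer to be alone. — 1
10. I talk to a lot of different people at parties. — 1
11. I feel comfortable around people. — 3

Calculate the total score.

28

Items 1, 4, 6, 8, 9 describe the absence/opposite of extraversion → reverse-score.
reverse-coded value = 4 − response.
  item 1: 4 − 1 = 3
  item 2: 3
  item 3: 0
  item 4: 4 − 2 = 2
  item 5: 4
  item 6: 4 − 1 = 3
  item 7: 2
  item 8: 4 − 0 = 4
  item 9: 4 − 1 = 3
  item 10: 1
  item 11: 3
Total = 3 + 3 + 0 + 2 + 4 + 3 + 2 + 4 + 3 + 1 + 3 = 28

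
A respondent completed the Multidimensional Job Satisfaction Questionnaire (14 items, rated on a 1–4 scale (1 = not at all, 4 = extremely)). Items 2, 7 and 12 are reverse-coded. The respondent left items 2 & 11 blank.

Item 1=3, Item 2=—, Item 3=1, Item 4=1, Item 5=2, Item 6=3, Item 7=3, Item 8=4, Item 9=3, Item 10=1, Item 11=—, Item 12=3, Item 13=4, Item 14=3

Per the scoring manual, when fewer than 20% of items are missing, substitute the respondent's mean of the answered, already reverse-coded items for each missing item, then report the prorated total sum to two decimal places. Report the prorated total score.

33.83

Reverse-coded (reverse-coded value = 5 − response):
  item 7: 5 − 3 = 2
  item 12: 5 − 3 = 2
Completed scored items (12 of 14): 3, 1, 1, 2, 3, 2, 4, 3, 1, 2, 4, 3; sum = 29.
Person mean = 29 / 12 ≈ 2.4167
Prorated total = (29 / 12) × 14 = 33.83 (to 2 dp)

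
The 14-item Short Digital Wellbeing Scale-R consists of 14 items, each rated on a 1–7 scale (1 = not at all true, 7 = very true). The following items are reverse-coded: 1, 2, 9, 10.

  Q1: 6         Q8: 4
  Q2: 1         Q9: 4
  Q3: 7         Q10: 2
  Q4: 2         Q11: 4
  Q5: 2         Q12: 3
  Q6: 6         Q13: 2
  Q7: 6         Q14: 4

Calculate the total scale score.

59

Reverse-coded items (reverse-coded value = 8 − response):
  item 1: 8 − 6 = 2
  item 2: 8 − 1 = 7
  item 9: 8 − 4 = 4
  item 10: 8 − 2 = 6
Scored responses: 2, 7, 7, 2, 2, 6, 6, 4, 4, 6, 4, 3, 2, 4
Total = 2 + 7 + 7 + 2 + 2 + 6 + 6 + 4 + 4 + 6 + 4 + 3 + 2 + 4 = 59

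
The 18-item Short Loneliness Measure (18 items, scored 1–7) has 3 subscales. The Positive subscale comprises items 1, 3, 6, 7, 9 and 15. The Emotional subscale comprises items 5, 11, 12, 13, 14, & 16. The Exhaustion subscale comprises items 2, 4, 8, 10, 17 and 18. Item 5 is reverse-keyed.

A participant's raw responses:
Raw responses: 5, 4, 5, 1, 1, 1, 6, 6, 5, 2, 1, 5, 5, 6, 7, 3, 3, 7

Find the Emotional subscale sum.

Emotional items: 5, 11, 12, 13, 14, 16.
Of these, item 5 is reverse-keyed; reversed = (1+7) − raw = 8 − raw.
  item 5: 8 − 1 = 7
  item 11: 1
  item 12: 5
  item 13: 5
  item 14: 6
  item 16: 3
Sum = 7 + 1 + 5 + 5 + 6 + 3 = 27

27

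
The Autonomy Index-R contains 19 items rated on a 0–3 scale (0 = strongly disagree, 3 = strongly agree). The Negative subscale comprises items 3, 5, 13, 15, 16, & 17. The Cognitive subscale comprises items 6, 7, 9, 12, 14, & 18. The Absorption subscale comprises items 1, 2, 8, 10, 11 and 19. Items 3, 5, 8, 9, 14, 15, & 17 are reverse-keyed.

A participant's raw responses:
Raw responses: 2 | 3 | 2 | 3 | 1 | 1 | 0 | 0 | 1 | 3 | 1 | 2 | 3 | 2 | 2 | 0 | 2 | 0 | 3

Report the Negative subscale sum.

Negative items: 3, 5, 13, 15, 16, 17.
Of these, items 3, 5, 15, and 17 are reverse-keyed; on a 0–3 scale, reversed = 3 − raw.
  item 3: 3 − 2 = 1
  item 5: 3 − 1 = 2
  item 13: 3
  item 15: 3 − 2 = 1
  item 16: 0
  item 17: 3 − 2 = 1
Sum = 1 + 2 + 3 + 1 + 0 + 1 = 8

8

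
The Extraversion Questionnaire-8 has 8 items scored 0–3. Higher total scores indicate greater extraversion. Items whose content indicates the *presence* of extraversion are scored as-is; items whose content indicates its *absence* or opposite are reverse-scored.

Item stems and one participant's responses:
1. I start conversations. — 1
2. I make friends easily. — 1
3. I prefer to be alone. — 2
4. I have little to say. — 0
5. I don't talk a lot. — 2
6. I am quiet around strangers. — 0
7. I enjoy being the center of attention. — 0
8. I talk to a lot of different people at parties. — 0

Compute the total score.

Items 3, 4, 5, 6 describe the absence/opposite of extraversion → reverse-score.
reverse-coded value = 3 − response.
  item 1: 1
  item 2: 1
  item 3: 3 − 2 = 1
  item 4: 3 − 0 = 3
  item 5: 3 − 2 = 1
  item 6: 3 − 0 = 3
  item 7: 0
  item 8: 0
Total = 1 + 1 + 1 + 3 + 1 + 3 + 0 + 0 = 10

10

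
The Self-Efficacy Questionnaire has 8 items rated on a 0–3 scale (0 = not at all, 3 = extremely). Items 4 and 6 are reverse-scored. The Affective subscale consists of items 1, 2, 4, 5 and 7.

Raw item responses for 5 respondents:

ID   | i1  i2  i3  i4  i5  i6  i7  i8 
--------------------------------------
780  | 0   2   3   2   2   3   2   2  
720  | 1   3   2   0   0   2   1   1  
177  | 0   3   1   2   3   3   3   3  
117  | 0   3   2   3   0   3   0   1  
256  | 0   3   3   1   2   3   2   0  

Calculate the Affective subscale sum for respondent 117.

3

Respondent 117 raw: 0, 3, 2, 3, 0, 3, 0, 1.
Affective items: 1, 2, 4, 5, 7.
Reverse-coded (reverse-coded value = 3 − response):
  item 1: 0
  item 2: 3
  item 4: 3 − 3 = 0
  item 5: 0
  item 7: 0
Sum = 0 + 3 + 0 + 0 + 0 = 3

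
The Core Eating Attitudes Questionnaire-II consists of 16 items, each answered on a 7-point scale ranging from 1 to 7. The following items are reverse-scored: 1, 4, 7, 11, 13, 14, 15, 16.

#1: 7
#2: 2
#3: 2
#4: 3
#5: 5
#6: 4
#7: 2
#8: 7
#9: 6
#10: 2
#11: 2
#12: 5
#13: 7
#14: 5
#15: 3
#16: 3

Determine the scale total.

65

Apply reverse scoring (reversed = (1+7) − raw = 8 − raw):
  item 1: 8 − 7 = 1
  item 4: 8 − 3 = 5
  item 7: 8 − 2 = 6
  item 11: 8 − 2 = 6
  item 13: 8 − 7 = 1
  item 14: 8 − 5 = 3
  item 15: 8 − 3 = 5
  item 16: 8 − 3 = 5
After reverse-coding: 1, 2, 2, 5, 5, 4, 6, 7, 6, 2, 6, 5, 1, 3, 5, 5
Total = 1 + 2 + 2 + 5 + 5 + 4 + 6 + 7 + 6 + 2 + 6 + 5 + 1 + 3 + 5 + 5 = 65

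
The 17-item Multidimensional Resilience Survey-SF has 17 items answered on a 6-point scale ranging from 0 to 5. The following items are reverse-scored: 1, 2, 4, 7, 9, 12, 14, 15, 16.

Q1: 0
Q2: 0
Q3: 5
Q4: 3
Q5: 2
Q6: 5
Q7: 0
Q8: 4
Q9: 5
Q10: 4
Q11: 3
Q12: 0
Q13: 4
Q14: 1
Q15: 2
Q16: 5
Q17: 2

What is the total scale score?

58

Reversing items 1, 2, 4, 7, 9, 12, 14, 15, & 16 with 5 − raw:
Total = (5−0) + (5−0) + 5 + (5−3) + 2 + 5 + (5−0) + 4 + (5−5) + 4 + 3 + (5−0) + 4 + (5−1) + (5−2) + (5−5) + 2
      = 5 + 5 + 5 + 2 + 2 + 5 + 5 + 4 + 0 + 4 + 3 + 5 + 4 + 4 + 3 + 0 + 2 = 58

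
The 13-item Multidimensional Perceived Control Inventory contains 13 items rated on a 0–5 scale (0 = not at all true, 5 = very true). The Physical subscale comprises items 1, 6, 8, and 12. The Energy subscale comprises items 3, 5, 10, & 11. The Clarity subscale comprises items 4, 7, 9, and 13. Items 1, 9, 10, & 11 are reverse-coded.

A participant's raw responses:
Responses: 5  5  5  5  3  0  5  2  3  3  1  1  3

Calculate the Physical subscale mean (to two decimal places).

0.75

Physical items: 1, 6, 8, 12.
Of these, item 1 is reverse-coded; reversed = (0+5) − raw = 5 − raw.
  item 1: 5 − 5 = 0
  item 6: 0
  item 8: 2
  item 12: 1
Sum = 0 + 0 + 2 + 1 = 3
Mean = 3 / 4 = 0.75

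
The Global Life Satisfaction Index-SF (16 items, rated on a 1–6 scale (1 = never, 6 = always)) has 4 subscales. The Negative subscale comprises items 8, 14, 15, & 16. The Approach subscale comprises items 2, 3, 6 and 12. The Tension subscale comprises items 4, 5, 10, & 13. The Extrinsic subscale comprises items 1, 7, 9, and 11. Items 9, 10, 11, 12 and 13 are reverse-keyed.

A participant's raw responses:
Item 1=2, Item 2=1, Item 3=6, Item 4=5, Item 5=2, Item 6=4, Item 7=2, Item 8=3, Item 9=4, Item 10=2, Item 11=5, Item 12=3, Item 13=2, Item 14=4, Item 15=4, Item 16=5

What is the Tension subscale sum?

17

Tension items: 4, 5, 10, 13.
Of these, items 10 & 13 are reverse-keyed; reversed = (1+6) − raw = 7 − raw.
  item 4: 5
  item 5: 2
  item 10: 7 − 2 = 5
  item 13: 7 − 2 = 5
Sum = 5 + 2 + 5 + 5 = 17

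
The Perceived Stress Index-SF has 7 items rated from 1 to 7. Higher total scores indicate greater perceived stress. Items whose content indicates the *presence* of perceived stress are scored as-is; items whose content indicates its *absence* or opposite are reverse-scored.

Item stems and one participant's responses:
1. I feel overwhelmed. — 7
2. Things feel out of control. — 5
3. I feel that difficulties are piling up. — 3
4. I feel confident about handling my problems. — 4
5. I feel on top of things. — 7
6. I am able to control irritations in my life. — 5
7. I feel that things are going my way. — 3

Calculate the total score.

Items 4, 5, 6, 7 describe the absence/opposite of perceived stress → reverse-score.
reverse-coded value = 8 − response.
  item 1: 7
  item 2: 5
  item 3: 3
  item 4: 8 − 4 = 4
  item 5: 8 − 7 = 1
  item 6: 8 − 5 = 3
  item 7: 8 − 3 = 5
Total = 7 + 5 + 3 + 4 + 1 + 3 + 5 = 28

28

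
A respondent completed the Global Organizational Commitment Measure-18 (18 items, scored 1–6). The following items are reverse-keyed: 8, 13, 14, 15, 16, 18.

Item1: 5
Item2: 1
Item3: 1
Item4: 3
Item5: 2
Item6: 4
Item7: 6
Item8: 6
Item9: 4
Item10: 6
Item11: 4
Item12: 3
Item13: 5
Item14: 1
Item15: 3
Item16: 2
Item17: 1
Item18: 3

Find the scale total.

62

Reversing items 8, 13, 14, 15, 16, & 18 with 7 − raw:
Total = 5 + 1 + 1 + 3 + 2 + 4 + 6 + (7−6) + 4 + 6 + 4 + 3 + (7−5) + (7−1) + (7−3) + (7−2) + 1 + (7−3)
      = 5 + 1 + 1 + 3 + 2 + 4 + 6 + 1 + 4 + 6 + 4 + 3 + 2 + 6 + 4 + 5 + 1 + 4 = 62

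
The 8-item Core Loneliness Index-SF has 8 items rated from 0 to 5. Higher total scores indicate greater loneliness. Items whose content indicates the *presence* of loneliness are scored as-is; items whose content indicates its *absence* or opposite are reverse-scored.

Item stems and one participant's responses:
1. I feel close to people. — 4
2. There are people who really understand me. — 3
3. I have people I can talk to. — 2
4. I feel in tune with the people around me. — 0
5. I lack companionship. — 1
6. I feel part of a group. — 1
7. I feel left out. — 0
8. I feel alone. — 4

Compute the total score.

Items 1, 2, 3, 4, 6 describe the absence/opposite of loneliness → reverse-score.
reversed = (0+5) − raw = 5 − raw.
  item 1: 5 − 4 = 1
  item 2: 5 − 3 = 2
  item 3: 5 − 2 = 3
  item 4: 5 − 0 = 5
  item 5: 1
  item 6: 5 − 1 = 4
  item 7: 0
  item 8: 4
Total = 1 + 2 + 3 + 5 + 1 + 4 + 0 + 4 = 20

20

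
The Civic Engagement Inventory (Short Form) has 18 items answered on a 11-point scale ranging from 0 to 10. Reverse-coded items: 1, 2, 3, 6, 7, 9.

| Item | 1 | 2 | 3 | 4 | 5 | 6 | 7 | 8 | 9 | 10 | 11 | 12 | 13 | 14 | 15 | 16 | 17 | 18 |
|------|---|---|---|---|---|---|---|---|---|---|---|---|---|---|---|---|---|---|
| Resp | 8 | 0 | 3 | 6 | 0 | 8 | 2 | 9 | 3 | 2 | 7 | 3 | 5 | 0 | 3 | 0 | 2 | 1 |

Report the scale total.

74

Reverse-coded items use 10 − raw:
  item 1: 10 − 8 = 2
  item 2: 10 − 0 = 10
  item 3: 10 − 3 = 7
  item 6: 10 − 8 = 2
  item 7: 10 − 2 = 8
  item 9: 10 − 3 = 7
After reverse-coding: 2, 10, 7, 6, 0, 2, 8, 9, 7, 2, 7, 3, 5, 0, 3, 0, 2, 1
Total = 2 + 10 + 7 + 6 + 0 + 2 + 8 + 9 + 7 + 2 + 7 + 3 + 5 + 0 + 3 + 0 + 2 + 1 = 74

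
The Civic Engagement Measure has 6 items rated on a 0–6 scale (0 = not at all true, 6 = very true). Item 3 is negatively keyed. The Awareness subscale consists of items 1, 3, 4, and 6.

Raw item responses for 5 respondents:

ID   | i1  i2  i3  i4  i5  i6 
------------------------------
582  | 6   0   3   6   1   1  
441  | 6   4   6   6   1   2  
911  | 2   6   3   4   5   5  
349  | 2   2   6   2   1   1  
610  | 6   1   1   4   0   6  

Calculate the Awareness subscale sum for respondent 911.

Respondent 911 raw: 2, 6, 3, 4, 5, 5.
Awareness items: 1, 3, 4, 6.
Reverse-coded (reversed = (0+6) − raw = 6 − raw):
  item 1: 2
  item 3: 6 − 3 = 3
  item 4: 4
  item 6: 5
Sum = 2 + 3 + 4 + 5 = 14

14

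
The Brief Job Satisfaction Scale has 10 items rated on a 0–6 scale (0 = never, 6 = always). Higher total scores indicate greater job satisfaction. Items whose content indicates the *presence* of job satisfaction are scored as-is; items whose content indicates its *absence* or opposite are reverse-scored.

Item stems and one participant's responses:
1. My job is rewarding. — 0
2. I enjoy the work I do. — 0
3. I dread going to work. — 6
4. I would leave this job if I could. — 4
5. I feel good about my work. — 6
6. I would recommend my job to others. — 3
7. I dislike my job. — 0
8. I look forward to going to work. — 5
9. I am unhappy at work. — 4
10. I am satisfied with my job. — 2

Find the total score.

26

Items 3, 4, 7, 9 describe the absence/opposite of job satisfaction → reverse-score.
on a 0–6 scale, reversed = 6 − raw.
  item 1: 0
  item 2: 0
  item 3: 6 − 6 = 0
  item 4: 6 − 4 = 2
  item 5: 6
  item 6: 3
  item 7: 6 − 0 = 6
  item 8: 5
  item 9: 6 − 4 = 2
  item 10: 2
Total = 0 + 0 + 0 + 2 + 6 + 3 + 6 + 5 + 2 + 2 = 26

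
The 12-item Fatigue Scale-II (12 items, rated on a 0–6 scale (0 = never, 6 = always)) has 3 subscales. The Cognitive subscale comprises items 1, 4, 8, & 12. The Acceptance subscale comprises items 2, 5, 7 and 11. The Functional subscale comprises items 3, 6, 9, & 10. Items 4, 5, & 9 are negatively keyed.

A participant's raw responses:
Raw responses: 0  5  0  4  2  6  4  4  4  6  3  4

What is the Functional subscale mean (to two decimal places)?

3.50

Functional items: 3, 6, 9, 10.
Of these, item 9 is negatively keyed; on a 0–6 scale, reversed = 6 − raw.
  item 3: 0
  item 6: 6
  item 9: 6 − 4 = 2
  item 10: 6
Sum = 0 + 6 + 2 + 6 = 14
Mean = 14 / 4 = 3.50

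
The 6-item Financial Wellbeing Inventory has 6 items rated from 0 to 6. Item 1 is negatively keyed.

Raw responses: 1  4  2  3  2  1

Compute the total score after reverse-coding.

Reversing item 1 with 6 − raw:
Total = (6−1) + 4 + 2 + 3 + 2 + 1
      = 5 + 4 + 2 + 3 + 2 + 1 = 17

17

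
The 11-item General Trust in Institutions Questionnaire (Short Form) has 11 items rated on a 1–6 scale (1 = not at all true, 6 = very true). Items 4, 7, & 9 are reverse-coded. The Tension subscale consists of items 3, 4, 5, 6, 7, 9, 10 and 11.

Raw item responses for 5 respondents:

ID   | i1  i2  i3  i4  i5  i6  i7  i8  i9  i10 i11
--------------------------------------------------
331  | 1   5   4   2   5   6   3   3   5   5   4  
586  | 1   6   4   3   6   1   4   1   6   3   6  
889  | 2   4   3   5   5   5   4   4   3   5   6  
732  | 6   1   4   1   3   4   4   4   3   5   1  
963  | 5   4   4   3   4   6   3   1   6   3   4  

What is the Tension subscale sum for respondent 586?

Respondent 586 raw: 1, 6, 4, 3, 6, 1, 4, 1, 6, 3, 6.
Tension items: 3, 4, 5, 6, 7, 9, 10, 11.
Reverse-coded (reversed = (1+6) − raw = 7 − raw):
  item 3: 4
  item 4: 7 − 3 = 4
  item 5: 6
  item 6: 1
  item 7: 7 − 4 = 3
  item 9: 7 − 6 = 1
  item 10: 3
  item 11: 6
Sum = 4 + 4 + 6 + 1 + 3 + 1 + 3 + 6 = 28

28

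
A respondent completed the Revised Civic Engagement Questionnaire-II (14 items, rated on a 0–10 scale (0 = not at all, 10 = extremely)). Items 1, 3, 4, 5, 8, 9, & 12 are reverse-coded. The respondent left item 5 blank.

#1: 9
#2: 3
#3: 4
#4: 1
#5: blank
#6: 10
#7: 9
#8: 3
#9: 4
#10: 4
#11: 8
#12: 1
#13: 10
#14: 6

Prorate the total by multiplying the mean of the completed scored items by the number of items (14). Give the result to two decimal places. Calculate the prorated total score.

94.77

Reverse-coded (reverse-coded value = 10 − response):
  item 1: 10 − 9 = 1
  item 3: 10 − 4 = 6
  item 4: 10 − 1 = 9
  item 8: 10 − 3 = 7
  item 9: 10 − 4 = 6
  item 12: 10 − 1 = 9
Completed scored items (13 of 14): 1, 3, 6, 9, 10, 9, 7, 6, 4, 8, 9, 10, 6; sum = 88.
Person mean = 88 / 13 ≈ 6.7692
Prorated total = (88 / 13) × 14 = 94.77 (to 2 dp)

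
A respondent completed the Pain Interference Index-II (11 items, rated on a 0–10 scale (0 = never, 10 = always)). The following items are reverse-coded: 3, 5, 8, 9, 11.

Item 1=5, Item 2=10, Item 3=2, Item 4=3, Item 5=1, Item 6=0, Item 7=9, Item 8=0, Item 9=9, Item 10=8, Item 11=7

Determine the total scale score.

Reversing items 3, 5, 8, 9 and 11 with 10 − raw:
Total = 5 + 10 + (10−2) + 3 + (10−1) + 0 + 9 + (10−0) + (10−9) + 8 + (10−7)
      = 5 + 10 + 8 + 3 + 9 + 0 + 9 + 10 + 1 + 8 + 3 = 66

66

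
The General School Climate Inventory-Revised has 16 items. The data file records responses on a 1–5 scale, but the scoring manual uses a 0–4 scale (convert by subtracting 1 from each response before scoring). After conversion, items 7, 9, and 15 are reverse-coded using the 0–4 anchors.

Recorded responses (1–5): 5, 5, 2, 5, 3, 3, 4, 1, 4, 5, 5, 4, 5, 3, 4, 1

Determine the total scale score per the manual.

Convert to 0–4: 4, 4, 1, 4, 2, 2, 3, 0, 3, 4, 4, 3, 4, 2, 3, 0
Reverse-coded (reverse-coded value = 4 − response):
  item 7: 4 − 3 = 1
  item 9: 4 − 3 = 1
  item 15: 4 − 3 = 1
Scored: 4, 4, 1, 4, 2, 2, 1, 0, 1, 4, 4, 3, 4, 2, 1, 0
Total = 37

37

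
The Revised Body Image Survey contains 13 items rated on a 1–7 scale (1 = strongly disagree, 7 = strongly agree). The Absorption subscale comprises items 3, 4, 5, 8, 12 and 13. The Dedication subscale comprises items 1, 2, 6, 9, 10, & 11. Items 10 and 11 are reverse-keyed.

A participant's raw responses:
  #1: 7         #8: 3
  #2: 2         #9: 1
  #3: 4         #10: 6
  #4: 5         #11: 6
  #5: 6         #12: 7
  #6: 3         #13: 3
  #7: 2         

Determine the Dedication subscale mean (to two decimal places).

Dedication items: 1, 2, 6, 9, 10, 11.
Of these, items 10 & 11 are reverse-keyed; reverse-coded value = 8 − response.
  item 1: 7
  item 2: 2
  item 6: 3
  item 9: 1
  item 10: 8 − 6 = 2
  item 11: 8 − 6 = 2
Sum = 7 + 2 + 3 + 1 + 2 + 2 = 17
Mean = 17 / 6 = 2.83

2.83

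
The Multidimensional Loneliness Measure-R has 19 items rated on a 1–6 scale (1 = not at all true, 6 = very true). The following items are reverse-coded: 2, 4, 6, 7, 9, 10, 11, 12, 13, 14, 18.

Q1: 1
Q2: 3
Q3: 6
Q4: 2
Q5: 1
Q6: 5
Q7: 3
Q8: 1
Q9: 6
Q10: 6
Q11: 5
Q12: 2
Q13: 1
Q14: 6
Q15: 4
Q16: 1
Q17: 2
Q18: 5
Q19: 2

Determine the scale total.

Raw sum = 62. Reverse-coded items: 2, 4, 6, 7, 9, 10, 11, 12, 13, 14, 18; their raw sum = 44.
Each reversal replaces raw with 7 − raw, changing the total by 7 − 2·raw per item.
Total = 62 + 11·7 − 2·44 = 62 + 77 − 88 = 51

51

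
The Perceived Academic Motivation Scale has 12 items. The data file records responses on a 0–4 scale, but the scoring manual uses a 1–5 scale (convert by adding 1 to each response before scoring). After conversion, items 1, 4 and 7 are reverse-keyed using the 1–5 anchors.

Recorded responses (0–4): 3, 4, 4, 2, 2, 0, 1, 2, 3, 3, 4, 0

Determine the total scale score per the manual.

40

Convert to 1–5: 4, 5, 5, 3, 3, 1, 2, 3, 4, 4, 5, 1
Reverse-coded (reverse-coded value = 6 − response):
  item 1: 6 − 4 = 2
  item 4: 6 − 3 = 3
  item 7: 6 − 2 = 4
Scored: 2, 5, 5, 3, 3, 1, 4, 3, 4, 4, 5, 1
Total = 40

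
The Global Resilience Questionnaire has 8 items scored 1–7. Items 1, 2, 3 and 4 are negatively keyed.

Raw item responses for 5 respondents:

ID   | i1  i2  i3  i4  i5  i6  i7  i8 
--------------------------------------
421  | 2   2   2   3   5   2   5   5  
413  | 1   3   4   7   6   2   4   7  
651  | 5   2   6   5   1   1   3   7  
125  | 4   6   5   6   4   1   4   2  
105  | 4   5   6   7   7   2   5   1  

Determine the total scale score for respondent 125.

Respondent 125 raw: 4, 6, 5, 6, 4, 1, 4, 2.
Reverse-coded (reverse-coded value = 8 − response):
  item 1: 8 − 4 = 4
  item 2: 8 − 6 = 2
  item 3: 8 − 5 = 3
  item 4: 8 − 6 = 2
  item 5: 4
  item 6: 1
  item 7: 4
  item 8: 2
Sum = 4 + 2 + 3 + 2 + 4 + 1 + 4 + 2 = 22

22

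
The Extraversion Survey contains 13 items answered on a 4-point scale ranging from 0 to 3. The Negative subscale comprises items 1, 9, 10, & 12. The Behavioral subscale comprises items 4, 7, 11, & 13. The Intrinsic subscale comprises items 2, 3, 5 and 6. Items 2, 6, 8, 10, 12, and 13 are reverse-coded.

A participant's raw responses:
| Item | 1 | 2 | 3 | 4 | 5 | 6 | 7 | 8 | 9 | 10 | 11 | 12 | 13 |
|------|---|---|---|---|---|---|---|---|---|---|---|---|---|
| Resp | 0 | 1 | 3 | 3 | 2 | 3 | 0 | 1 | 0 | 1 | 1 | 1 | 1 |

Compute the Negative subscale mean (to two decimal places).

Negative items: 1, 9, 10, 12.
Of these, items 10 & 12 are reverse-coded; reverse-coded value = 3 − response.
  item 1: 0
  item 9: 0
  item 10: 3 − 1 = 2
  item 12: 3 − 1 = 2
Sum = 0 + 0 + 2 + 2 = 4
Mean = 4 / 4 = 1.00

1.00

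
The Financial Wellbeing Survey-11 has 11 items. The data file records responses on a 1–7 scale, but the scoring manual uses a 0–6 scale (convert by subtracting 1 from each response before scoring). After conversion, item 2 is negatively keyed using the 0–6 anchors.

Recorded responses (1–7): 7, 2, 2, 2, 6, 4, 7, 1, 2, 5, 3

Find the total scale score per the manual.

Convert to 0–6: 6, 1, 1, 1, 5, 3, 6, 0, 1, 4, 2
Reverse-coded (on a 0–6 scale, reversed = 6 − raw):
  item 2: 6 − 1 = 5
Scored: 6, 5, 1, 1, 5, 3, 6, 0, 1, 4, 2
Total = 34

34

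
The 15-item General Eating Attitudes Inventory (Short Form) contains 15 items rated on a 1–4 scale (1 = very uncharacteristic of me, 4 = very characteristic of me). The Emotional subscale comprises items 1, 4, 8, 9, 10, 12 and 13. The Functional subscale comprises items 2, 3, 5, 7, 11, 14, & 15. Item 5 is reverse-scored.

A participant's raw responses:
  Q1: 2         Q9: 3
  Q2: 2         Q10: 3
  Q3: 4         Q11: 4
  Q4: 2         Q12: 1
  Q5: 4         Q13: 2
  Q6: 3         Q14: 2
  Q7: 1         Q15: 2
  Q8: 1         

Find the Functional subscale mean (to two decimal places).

Functional items: 2, 3, 5, 7, 11, 14, 15.
Of these, item 5 is reverse-scored; reversed = (1+4) − raw = 5 − raw.
  item 2: 2
  item 3: 4
  item 5: 5 − 4 = 1
  item 7: 1
  item 11: 4
  item 14: 2
  item 15: 2
Sum = 2 + 4 + 1 + 1 + 4 + 2 + 2 = 16
Mean = 16 / 7 = 2.29

2.29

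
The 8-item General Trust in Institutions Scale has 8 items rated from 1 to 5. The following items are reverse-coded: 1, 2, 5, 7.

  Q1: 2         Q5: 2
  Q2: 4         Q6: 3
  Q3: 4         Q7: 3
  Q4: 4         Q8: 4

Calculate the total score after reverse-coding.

Reverse-coded items (reverse-coded value = 6 − response):
  item 1: 6 − 2 = 4
  item 2: 6 − 4 = 2
  item 5: 6 − 2 = 4
  item 7: 6 − 3 = 3
After reverse-coding: 4, 2, 4, 4, 4, 3, 3, 4
Total = 4 + 2 + 4 + 4 + 4 + 3 + 3 + 4 = 28

28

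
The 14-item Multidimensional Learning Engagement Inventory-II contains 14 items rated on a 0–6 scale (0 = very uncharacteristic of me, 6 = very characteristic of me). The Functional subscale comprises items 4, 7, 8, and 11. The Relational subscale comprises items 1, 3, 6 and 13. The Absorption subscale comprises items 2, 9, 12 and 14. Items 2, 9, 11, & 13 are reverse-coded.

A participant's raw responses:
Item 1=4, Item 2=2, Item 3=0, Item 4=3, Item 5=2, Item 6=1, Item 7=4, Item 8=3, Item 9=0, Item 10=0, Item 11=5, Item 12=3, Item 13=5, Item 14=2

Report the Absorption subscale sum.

15

Absorption items: 2, 9, 12, 14.
Of these, items 2 & 9 are reverse-coded; on a 0–6 scale, reversed = 6 − raw.
  item 2: 6 − 2 = 4
  item 9: 6 − 0 = 6
  item 12: 3
  item 14: 2
Sum = 4 + 6 + 3 + 2 = 15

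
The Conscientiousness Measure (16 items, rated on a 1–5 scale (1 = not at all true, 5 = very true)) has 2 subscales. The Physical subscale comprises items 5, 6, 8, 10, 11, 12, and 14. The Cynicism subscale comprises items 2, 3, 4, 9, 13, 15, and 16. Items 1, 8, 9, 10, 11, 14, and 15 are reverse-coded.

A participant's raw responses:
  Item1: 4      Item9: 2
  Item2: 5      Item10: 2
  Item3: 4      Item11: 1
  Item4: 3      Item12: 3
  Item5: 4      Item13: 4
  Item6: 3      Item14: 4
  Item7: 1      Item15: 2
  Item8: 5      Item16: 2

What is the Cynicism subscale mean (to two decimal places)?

3.71

Cynicism items: 2, 3, 4, 9, 13, 15, 16.
Of these, items 9 and 15 are reverse-coded; reversed = (1+5) − raw = 6 − raw.
  item 2: 5
  item 3: 4
  item 4: 3
  item 9: 6 − 2 = 4
  item 13: 4
  item 15: 6 − 2 = 4
  item 16: 2
Sum = 5 + 4 + 3 + 4 + 4 + 4 + 2 = 26
Mean = 26 / 7 = 3.71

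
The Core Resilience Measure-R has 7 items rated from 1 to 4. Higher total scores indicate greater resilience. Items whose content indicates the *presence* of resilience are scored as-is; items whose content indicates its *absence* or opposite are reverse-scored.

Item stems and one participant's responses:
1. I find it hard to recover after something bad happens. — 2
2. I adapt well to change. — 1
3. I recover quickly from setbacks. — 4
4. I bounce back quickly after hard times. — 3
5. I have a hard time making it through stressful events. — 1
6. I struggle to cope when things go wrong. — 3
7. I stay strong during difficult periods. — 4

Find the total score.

Items 1, 5, 6 describe the absence/opposite of resilience → reverse-score.
on a 1–4 scale, reversed = 5 − raw.
  item 1: 5 − 2 = 3
  item 2: 1
  item 3: 4
  item 4: 3
  item 5: 5 − 1 = 4
  item 6: 5 − 3 = 2
  item 7: 4
Total = 3 + 1 + 4 + 3 + 4 + 2 + 4 = 21

21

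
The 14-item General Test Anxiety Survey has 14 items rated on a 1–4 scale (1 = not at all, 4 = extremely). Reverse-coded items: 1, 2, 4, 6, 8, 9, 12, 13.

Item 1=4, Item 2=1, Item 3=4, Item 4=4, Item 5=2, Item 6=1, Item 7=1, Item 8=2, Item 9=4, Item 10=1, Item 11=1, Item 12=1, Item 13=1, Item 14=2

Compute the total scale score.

33

Reversing items 1, 2, 4, 6, 8, 9, 12 and 13 with 5 − raw:
Total = (5−4) + (5−1) + 4 + (5−4) + 2 + (5−1) + 1 + (5−2) + (5−4) + 1 + 1 + (5−1) + (5−1) + 2
      = 1 + 4 + 4 + 1 + 2 + 4 + 1 + 3 + 1 + 1 + 1 + 4 + 4 + 2 = 33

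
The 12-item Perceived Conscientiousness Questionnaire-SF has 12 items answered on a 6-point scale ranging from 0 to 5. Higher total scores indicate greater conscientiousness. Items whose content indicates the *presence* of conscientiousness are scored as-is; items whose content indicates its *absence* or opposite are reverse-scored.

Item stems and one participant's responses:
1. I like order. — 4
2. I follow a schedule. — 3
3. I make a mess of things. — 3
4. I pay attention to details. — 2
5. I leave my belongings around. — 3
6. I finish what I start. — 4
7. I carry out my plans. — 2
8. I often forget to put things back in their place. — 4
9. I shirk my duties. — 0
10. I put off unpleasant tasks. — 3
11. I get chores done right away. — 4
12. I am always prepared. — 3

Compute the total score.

Items 3, 5, 8, 9, 10 describe the absence/opposite of conscientiousness → reverse-score.
reversed = (0+5) − raw = 5 − raw.
  item 1: 4
  item 2: 3
  item 3: 5 − 3 = 2
  item 4: 2
  item 5: 5 − 3 = 2
  item 6: 4
  item 7: 2
  item 8: 5 − 4 = 1
  item 9: 5 − 0 = 5
  item 10: 5 − 3 = 2
  item 11: 4
  item 12: 3
Total = 4 + 3 + 2 + 2 + 2 + 4 + 2 + 1 + 5 + 2 + 4 + 3 = 34

34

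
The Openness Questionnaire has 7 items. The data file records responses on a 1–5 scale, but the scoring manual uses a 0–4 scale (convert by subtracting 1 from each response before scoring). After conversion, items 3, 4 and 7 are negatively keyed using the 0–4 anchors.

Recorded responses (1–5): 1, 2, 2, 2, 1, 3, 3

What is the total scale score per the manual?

Convert to 0–4: 0, 1, 1, 1, 0, 2, 2
Reverse-coded (on a 0–4 scale, reversed = 4 − raw):
  item 3: 4 − 1 = 3
  item 4: 4 − 1 = 3
  item 7: 4 − 2 = 2
Scored: 0, 1, 3, 3, 0, 2, 2
Total = 11

11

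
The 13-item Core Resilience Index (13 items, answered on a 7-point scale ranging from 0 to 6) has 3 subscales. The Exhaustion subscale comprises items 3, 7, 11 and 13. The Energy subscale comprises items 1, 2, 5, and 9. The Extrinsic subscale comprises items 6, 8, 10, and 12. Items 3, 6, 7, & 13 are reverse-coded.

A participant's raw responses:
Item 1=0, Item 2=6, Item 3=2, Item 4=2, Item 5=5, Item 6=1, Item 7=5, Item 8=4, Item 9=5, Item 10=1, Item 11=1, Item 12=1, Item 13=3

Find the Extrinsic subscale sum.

Extrinsic items: 6, 8, 10, 12.
Of these, item 6 is reverse-coded; on a 0–6 scale, reversed = 6 − raw.
  item 6: 6 − 1 = 5
  item 8: 4
  item 10: 1
  item 12: 1
Sum = 5 + 4 + 1 + 1 = 11

11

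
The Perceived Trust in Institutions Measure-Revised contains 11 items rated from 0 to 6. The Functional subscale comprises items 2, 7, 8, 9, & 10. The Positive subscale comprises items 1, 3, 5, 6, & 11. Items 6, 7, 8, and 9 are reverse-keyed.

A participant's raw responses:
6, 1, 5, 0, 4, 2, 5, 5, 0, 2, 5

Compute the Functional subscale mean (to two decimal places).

2.20

Functional items: 2, 7, 8, 9, 10.
Of these, items 7, 8 and 9 are reverse-keyed; on a 0–6 scale, reversed = 6 − raw.
  item 2: 1
  item 7: 6 − 5 = 1
  item 8: 6 − 5 = 1
  item 9: 6 − 0 = 6
  item 10: 2
Sum = 1 + 1 + 1 + 6 + 2 = 11
Mean = 11 / 5 = 2.20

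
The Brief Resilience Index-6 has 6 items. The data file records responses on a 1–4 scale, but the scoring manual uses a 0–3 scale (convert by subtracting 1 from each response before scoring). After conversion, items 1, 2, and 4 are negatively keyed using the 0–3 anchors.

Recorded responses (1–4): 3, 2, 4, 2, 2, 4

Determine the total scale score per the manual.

Convert to 0–3: 2, 1, 3, 1, 1, 3
Reverse-coded (reverse-coded value = 3 − response):
  item 1: 3 − 2 = 1
  item 2: 3 − 1 = 2
  item 4: 3 − 1 = 2
Scored: 1, 2, 3, 2, 1, 3
Total = 12

12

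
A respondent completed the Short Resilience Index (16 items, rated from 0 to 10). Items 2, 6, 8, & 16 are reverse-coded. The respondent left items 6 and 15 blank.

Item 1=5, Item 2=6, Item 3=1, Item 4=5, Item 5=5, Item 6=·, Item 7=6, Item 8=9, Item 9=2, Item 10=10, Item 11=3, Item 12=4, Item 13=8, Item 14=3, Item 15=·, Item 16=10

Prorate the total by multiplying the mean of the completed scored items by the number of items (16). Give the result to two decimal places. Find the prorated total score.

65.14

Reverse-coded (on a 0–10 scale, reversed = 10 − raw):
  item 2: 10 − 6 = 4
  item 8: 10 − 9 = 1
  item 16: 10 − 10 = 0
Completed scored items (14 of 16): 5, 4, 1, 5, 5, 6, 1, 2, 10, 3, 4, 8, 3, 0; sum = 57.
Person mean = 57 / 14 ≈ 4.0714
Prorated total = (57 / 14) × 16 = 65.14 (to 2 dp)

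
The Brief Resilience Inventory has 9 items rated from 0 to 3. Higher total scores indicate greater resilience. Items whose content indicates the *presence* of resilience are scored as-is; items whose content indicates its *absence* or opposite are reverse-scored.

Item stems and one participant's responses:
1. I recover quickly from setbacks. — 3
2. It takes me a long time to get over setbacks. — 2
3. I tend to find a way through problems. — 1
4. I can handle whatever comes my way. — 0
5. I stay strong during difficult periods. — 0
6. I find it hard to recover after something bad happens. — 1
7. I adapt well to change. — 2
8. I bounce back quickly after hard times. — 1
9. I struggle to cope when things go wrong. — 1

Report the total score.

Items 2, 6, 9 describe the absence/opposite of resilience → reverse-score.
on a 0–3 scale, reversed = 3 − raw.
  item 1: 3
  item 2: 3 − 2 = 1
  item 3: 1
  item 4: 0
  item 5: 0
  item 6: 3 − 1 = 2
  item 7: 2
  item 8: 1
  item 9: 3 − 1 = 2
Total = 3 + 1 + 1 + 0 + 0 + 2 + 2 + 1 + 2 = 12

12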